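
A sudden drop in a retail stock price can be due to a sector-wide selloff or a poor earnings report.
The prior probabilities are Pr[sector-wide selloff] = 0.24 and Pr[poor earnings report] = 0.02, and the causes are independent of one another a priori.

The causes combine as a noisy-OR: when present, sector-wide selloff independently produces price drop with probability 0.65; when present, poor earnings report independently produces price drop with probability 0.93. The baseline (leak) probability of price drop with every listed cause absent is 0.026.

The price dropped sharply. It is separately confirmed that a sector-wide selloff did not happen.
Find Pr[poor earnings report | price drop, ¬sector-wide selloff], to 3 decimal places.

Under noisy-OR, P(price drop | causes) = 1 − (1−0.026)·∏(1−qᵢ) over the active causes.
For the numerator, keep only poor earnings report=true terms: 0.93182×0.02 = 0.018636
Denominator P(price drop | ¬sector-wide selloff): 0.026×0.98 + 0.93182×0.02 = 0.044116
Posterior = 0.018636 / 0.044116 ≈ 0.422

Pr[poor earnings report | price drop, ¬sector-wide selloff] ≈ 0.422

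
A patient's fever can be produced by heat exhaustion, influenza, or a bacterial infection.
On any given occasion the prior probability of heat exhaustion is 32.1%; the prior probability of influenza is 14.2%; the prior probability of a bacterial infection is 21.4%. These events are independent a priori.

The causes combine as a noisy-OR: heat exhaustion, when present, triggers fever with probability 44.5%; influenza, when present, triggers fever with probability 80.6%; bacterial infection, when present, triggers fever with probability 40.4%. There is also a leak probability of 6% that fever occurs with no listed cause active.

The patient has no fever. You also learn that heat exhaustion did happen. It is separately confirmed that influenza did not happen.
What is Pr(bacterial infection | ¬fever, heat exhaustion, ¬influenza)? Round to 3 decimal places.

Under noisy-OR, P(fever | causes) = 1 − (1−0.06)·∏(1−qᵢ) over the active causes.
For the numerator, keep only bacterial infection=true terms: 0.310933*0.214 = 0.066540
Normalizer over all consistent configurations: 0.5217*0.786 + 0.310933*0.214 = 0.476596
Posterior = 0.066540 / 0.476596 ≈ 0.140

Pr(bacterial infection | ¬fever, heat exhaustion, ¬influenza) ≈ 0.140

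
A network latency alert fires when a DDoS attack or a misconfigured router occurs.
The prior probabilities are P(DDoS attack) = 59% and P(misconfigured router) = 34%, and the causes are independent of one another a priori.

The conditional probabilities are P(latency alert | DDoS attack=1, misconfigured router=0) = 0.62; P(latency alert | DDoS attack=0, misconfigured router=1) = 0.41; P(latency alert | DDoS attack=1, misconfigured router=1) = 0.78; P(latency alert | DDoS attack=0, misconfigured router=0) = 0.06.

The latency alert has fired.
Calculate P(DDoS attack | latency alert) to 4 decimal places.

P(DDoS attack | latency alert) ≈ 0.8443

P(latency alert) = 0.06×0.41×0.66 + 0.41×0.41×0.34 + 0.62×0.59×0.66 + 0.78×0.59×0.34 = 0.016236 + 0.057154 + 0.241428 + 0.156468 = 0.471286
Of this, 0.397896 comes from 0.241428 + 0.156468 (the DDoS attack=true cases).
P(DDoS attack | latency alert) = 0.397896 / 0.471286 ≈ 0.8443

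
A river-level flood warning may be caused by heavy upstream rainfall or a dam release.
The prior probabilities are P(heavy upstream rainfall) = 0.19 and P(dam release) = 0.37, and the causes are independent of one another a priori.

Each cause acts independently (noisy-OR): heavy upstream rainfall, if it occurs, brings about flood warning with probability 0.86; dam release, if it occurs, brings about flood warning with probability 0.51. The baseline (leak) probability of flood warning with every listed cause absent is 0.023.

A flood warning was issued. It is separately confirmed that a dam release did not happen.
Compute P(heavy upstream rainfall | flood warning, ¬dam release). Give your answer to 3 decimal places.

P(heavy upstream rainfall | flood warning, ¬dam release) ≈ 0.898

Under noisy-OR, P(flood warning | causes) = 1 − (1−0.023)·∏(1−qᵢ) over the active causes.
For the numerator, keep only heavy upstream rainfall=true terms: 0.86322×0.19 = 0.164012
Normalizer over all consistent configurations: 0.023×0.81 + 0.86322×0.19 = 0.182642
Posterior = 0.164012 / 0.182642 ≈ 0.898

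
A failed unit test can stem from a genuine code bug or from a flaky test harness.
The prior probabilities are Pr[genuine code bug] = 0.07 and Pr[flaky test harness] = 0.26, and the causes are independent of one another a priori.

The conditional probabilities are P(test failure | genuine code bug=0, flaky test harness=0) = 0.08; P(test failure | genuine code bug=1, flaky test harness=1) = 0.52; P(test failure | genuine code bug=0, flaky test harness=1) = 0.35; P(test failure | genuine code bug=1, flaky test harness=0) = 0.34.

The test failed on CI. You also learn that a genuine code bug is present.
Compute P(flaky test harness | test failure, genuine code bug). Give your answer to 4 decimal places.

Enumerate both values of flaky test harness and weight by the priors:
  P(test failure | genuine code bug) = 0.34·0.74 + 0.52·0.26
        = 0.251600 + 0.135200 = 0.386800
Configurations with flaky test harness contribute 0.135200, so
  P(flaky test harness | test failure, genuine code bug) = 0.135200 / 0.386800 ≈ 0.3495

P(flaky test harness | test failure, genuine code bug) ≈ 0.3495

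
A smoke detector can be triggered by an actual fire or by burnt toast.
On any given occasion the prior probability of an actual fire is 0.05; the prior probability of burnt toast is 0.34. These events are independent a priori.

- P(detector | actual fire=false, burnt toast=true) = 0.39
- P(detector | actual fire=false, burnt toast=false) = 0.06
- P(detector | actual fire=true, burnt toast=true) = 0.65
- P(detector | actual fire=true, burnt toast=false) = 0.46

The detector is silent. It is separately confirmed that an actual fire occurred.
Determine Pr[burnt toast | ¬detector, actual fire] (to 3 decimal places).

Weight on burnt toast=true, given the evidence: 0.35×0.34 = 0.119000
Normalizer over all consistent configurations: 0.54×0.66 + 0.35×0.34 = 0.475400
P(burnt toast | ¬detector, actual fire) = 0.119000/0.475400 ≈ 0.250

Pr[burnt toast | ¬detector, actual fire] ≈ 0.250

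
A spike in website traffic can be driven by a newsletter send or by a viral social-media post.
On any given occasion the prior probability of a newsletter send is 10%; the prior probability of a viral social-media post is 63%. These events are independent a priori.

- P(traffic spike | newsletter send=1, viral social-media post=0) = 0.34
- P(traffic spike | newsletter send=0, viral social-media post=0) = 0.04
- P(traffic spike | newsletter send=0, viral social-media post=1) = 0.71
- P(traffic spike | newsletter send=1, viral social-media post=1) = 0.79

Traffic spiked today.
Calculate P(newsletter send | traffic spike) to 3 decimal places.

P(newsletter send | traffic spike) ≈ 0.130

Sum P(traffic spike|·) weighted by the priors over the 4 (newsletter send, viral social-media post) configurations:
  P(traffic spike) = 0.04×0.9×0.37 + 0.71×0.9×0.63 + 0.34×0.1×0.37 + 0.79×0.1×0.63
        = 0.013320 + 0.402570 + 0.012580 + 0.049770 = 0.478240
Keeping only the newsletter send-present terms gives 0.062350, so
  P(newsletter send | traffic spike) = 0.062350 / 0.478240 ≈ 0.130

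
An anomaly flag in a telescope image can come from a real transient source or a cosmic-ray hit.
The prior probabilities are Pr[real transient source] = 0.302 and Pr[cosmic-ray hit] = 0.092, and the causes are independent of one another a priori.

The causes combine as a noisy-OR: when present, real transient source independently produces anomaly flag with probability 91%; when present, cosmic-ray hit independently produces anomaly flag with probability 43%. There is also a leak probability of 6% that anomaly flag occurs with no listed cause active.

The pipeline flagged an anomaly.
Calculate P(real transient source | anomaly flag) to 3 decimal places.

P(real transient source | anomaly flag) ≈ 0.804

Under noisy-OR, P(anomaly flag | causes) = 1 − (1−0.06)·∏(1−qᵢ) over the active causes.
Numerator (weight on configurations with real transient source): 0.251017 + 0.026444 = 0.277461
Normalizer over all consistent configurations: 0.06*0.698*0.908 + 0.4642*0.698*0.092 + 0.9154*0.302*0.908 + 0.951778*0.302*0.092 = 0.345297
P(real transient source | anomaly flag) = 0.277461/0.345297 ≈ 0.804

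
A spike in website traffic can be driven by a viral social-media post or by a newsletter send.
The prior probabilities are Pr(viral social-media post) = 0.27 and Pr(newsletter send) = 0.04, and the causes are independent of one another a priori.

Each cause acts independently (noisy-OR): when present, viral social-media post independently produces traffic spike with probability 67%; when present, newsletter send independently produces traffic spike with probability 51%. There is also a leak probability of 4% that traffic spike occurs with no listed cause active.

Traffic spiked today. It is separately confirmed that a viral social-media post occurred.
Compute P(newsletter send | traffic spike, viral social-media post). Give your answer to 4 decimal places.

P(newsletter send | traffic spike, viral social-media post) ≈ 0.0490

Under noisy-OR, P(traffic spike | causes) = 1 − (1−0.04)·∏(1−qᵢ) over the active causes.
Enumerate both values of newsletter send and weight by the priors:
  P(traffic spike | viral social-media post) = 0.6832·0.96 + 0.844768·0.04
        = 0.655872 + 0.033791 = 0.689663
The terms with newsletter send present sum to 0.033791, so
  P(newsletter send | traffic spike, viral social-media post) = 0.033791 / 0.689663 ≈ 0.0490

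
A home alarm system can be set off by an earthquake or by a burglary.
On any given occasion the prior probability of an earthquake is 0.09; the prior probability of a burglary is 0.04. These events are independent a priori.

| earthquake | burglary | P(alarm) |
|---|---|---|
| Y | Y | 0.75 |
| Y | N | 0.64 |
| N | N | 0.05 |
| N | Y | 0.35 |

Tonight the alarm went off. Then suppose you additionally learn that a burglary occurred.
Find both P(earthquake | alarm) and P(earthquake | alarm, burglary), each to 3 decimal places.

P(earthquake | alarm) ≈ 0.507; P(earthquake | alarm, burglary) ≈ 0.175

By total probability over the 4 (earthquake, burglary) configurations:
  P(alarm) = 0.05*0.91*0.96 + 0.35*0.91*0.04 + 0.64*0.09*0.96 + 0.75*0.09*0.04
        = 0.043680 + 0.012740 + 0.055296 + 0.002700 = 0.114416
Configurations with earthquake contribute 0.057996, so
  P(earthquake | alarm) = 0.057996 / 0.114416 ≈ 0.507

Now condition on the additional information:
Weight on earthquake=true, given the evidence: 0.75·0.09 = 0.067500
Normalizer over all consistent configurations: 0.35·0.91 + 0.75·0.09 = 0.386000
Posterior = 0.067500 / 0.386000 ≈ 0.175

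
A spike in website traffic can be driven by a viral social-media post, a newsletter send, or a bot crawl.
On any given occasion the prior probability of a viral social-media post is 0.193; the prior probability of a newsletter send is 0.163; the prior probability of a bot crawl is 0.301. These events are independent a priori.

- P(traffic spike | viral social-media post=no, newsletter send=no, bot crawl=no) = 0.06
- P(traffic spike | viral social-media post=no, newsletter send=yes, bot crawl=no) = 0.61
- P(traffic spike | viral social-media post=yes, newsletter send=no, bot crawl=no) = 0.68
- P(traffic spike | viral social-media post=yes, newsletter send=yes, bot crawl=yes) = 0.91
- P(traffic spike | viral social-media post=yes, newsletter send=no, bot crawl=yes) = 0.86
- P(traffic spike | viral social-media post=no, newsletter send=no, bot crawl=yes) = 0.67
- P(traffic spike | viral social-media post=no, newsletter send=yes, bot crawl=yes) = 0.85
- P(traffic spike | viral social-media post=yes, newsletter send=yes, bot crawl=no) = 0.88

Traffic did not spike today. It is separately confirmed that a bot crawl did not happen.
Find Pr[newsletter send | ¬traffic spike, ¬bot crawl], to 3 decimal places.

P(¬traffic spike | ¬bot crawl) = 0.94·0.807·0.837 + 0.39·0.807·0.163 + 0.32·0.193·0.837 + 0.12·0.193·0.163 = 0.634931 + 0.051301 + 0.051693 + 0.003775 = 0.741700
Of this, 0.055076 comes from 0.051301 + 0.003775 (the newsletter send=true cases).
Hence the posterior is 0.055076/0.741700 ≈ 0.074.

Pr[newsletter send | ¬traffic spike, ¬bot crawl] ≈ 0.074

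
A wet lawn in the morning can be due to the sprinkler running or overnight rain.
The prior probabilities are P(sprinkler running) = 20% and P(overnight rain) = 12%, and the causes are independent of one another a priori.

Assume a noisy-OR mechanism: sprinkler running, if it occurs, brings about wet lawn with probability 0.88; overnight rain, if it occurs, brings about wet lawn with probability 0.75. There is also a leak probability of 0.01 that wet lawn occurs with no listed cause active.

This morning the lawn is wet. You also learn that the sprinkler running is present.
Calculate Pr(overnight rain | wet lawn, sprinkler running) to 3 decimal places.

Pr(overnight rain | wet lawn, sprinkler running) ≈ 0.131

Under noisy-OR, P(wet lawn | causes) = 1 − (1−0.01)·∏(1−qᵢ) over the active causes.
P(wet lawn | sprinkler running) = 0.8812·0.88 + 0.9703·0.12 = 0.775456 + 0.116436 = 0.891892
Of this, 0.116436 comes from 0.9703·0.12 (the overnight rain=true cases).
Hence the posterior is 0.116436/0.891892 ≈ 0.131.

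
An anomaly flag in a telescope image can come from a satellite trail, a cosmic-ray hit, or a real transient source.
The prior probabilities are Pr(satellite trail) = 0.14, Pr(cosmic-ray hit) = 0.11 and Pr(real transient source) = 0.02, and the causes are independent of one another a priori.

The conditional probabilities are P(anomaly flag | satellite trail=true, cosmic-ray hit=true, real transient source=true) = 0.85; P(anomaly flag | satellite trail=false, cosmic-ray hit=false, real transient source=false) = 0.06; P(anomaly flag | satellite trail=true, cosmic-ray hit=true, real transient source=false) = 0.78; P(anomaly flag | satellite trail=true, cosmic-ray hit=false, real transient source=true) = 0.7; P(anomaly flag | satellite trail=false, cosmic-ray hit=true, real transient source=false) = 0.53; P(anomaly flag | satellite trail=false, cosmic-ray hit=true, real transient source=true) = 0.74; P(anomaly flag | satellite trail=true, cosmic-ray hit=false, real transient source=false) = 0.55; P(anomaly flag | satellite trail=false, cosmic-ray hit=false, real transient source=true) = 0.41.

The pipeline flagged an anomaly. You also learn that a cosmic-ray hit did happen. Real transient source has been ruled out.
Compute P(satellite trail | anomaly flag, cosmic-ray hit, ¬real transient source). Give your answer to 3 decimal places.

P(anomaly flag | cosmic-ray hit, ¬real transient source) = 0.53*0.86 + 0.78*0.14 = 0.455800 + 0.109200 = 0.565000
The satellite trail-present share is 0.78*0.14 = 0.109200.
So P(satellite trail | anomaly flag, cosmic-ray hit, ¬real transient source) = 0.109200/0.565000 ≈ 0.193.

P(satellite trail | anomaly flag, cosmic-ray hit, ¬real transient source) ≈ 0.193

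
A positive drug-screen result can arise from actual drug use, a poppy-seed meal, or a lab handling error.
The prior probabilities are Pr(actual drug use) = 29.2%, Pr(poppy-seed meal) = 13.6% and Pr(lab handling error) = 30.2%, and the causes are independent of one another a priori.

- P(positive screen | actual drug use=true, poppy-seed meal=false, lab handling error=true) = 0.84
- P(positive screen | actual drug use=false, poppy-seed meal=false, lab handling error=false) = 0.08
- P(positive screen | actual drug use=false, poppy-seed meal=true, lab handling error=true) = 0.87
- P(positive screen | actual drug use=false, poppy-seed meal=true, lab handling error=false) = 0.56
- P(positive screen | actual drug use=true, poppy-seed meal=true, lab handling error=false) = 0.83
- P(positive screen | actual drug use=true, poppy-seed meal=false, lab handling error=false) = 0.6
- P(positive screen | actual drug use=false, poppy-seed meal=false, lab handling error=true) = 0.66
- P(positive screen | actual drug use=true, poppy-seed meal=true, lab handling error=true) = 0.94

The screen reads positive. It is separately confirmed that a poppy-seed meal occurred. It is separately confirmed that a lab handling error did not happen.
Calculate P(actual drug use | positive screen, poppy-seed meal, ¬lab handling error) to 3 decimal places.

Weight on actual drug use=true, given the evidence: 0.83·0.292 = 0.242360
Denominator P(positive screen | poppy-seed meal, ¬lab handling error): 0.56·0.708 + 0.83·0.292 = 0.638840
P(actual drug use | positive screen, poppy-seed meal, ¬lab handling error) = 0.242360/0.638840 ≈ 0.379

P(actual drug use | positive screen, poppy-seed meal, ¬lab handling error) ≈ 0.379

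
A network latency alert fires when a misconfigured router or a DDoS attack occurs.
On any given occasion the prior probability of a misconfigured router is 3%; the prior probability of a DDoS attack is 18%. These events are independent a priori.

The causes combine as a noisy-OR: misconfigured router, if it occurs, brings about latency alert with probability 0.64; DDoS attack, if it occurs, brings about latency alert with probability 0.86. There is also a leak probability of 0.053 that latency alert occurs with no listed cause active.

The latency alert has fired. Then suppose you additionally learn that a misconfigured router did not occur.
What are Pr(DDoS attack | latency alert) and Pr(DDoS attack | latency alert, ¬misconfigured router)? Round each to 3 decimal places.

Under noisy-OR, P(latency alert | causes) = 1 − (1−0.053)·∏(1−qᵢ) over the active causes.
Enumerate the 4 (misconfigured router, DDoS attack) configurations and weight by the priors:
  P(latency alert) = 0.053*0.97*0.82 + 0.86742*0.97*0.18 + 0.65908*0.03*0.82 + 0.952271*0.03*0.18
        = 0.042156 + 0.151452 + 0.016213 + 0.005142 = 0.214963
The terms with DDoS attack present sum to 0.156594, so
  P(DDoS attack | latency alert) = 0.156594 / 0.214963 ≈ 0.728

Now condition on the additional information:
P(latency alert | ¬misconfigured router) = 0.053×0.82 + 0.86742×0.18 = 0.043460 + 0.156136 = 0.199596
The DDoS attack-present share is 0.86742×0.18 = 0.156136.
So P(DDoS attack | latency alert, ¬misconfigured router) = 0.156136/0.199596 ≈ 0.782.
Ruling out misconfigured router raises the posterior on DDoS attack — the flip side of explaining away.

Pr(DDoS attack | latency alert) ≈ 0.728; Pr(DDoS attack | latency alert, ¬misconfigured router) ≈ 0.782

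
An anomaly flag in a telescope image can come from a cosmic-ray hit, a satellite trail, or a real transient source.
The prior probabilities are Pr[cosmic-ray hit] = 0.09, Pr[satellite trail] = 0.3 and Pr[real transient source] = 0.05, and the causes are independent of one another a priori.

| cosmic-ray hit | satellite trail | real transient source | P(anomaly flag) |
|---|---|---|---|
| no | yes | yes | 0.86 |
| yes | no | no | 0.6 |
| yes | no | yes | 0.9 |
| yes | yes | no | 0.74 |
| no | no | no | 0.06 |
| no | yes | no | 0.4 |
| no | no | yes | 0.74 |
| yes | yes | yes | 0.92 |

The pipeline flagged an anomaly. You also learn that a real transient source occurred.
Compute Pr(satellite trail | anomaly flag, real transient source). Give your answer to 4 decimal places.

Pr(satellite trail | anomaly flag, real transient source) ≈ 0.3296

P(anomaly flag | real transient source) = 0.74*0.91*0.7 + 0.86*0.91*0.3 + 0.9*0.09*0.7 + 0.92*0.09*0.3 = 0.471380 + 0.234780 + 0.056700 + 0.024840 = 0.787700
The satellite trail-present share is 0.234780 + 0.024840 = 0.259620.
Hence the posterior is 0.259620/0.787700 ≈ 0.3296.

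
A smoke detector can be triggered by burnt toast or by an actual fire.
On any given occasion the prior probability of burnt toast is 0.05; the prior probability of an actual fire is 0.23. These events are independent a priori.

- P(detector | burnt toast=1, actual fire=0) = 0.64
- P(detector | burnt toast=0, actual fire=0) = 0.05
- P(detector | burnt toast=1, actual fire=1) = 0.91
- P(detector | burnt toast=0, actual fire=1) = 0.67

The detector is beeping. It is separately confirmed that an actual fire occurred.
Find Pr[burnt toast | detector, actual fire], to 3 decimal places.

Pr[burnt toast | detector, actual fire] ≈ 0.067

P(detector | actual fire) = 0.67*0.95 + 0.91*0.05 = 0.636500 + 0.045500 = 0.682000
The burnt toast-present share is 0.91*0.05 = 0.045500.
So P(burnt toast | detector, actual fire) = 0.045500/0.682000 ≈ 0.067.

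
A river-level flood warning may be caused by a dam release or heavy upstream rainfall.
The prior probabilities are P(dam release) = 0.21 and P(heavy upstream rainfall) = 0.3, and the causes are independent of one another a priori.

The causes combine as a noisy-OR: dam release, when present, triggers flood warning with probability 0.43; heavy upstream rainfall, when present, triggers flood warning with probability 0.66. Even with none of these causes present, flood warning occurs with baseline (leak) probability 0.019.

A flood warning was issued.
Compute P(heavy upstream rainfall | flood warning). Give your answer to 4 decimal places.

P(heavy upstream rainfall | flood warning) ≈ 0.7351

Under noisy-OR, P(flood warning | causes) = 1 − (1−0.019)·∏(1−qᵢ) over the active causes.
Numerator (weight on configurations with heavy upstream rainfall): 0.157951 + 0.051023 = 0.208974
Denominator P(flood warning): 0.019×0.79×0.7 + 0.66646×0.79×0.3 + 0.44083×0.21×0.7 + 0.809882×0.21×0.3 = 0.284283
Posterior = 0.208974 / 0.284283 ≈ 0.7351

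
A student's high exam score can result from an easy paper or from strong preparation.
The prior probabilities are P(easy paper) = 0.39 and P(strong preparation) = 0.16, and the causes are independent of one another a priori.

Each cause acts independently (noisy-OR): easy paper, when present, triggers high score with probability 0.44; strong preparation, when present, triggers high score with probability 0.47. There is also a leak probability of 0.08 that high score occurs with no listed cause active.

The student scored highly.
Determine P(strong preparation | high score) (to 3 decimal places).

P(strong preparation | high score) ≈ 0.323

Under noisy-OR, P(high score | causes) = 1 − (1−0.08)·∏(1−qᵢ) over the active causes.
Sum P(high score|·) weighted by the priors over the 4 (easy paper, strong preparation) configurations:
  P(high score) = 0.08·0.61·0.84 + 0.5124·0.61·0.16 + 0.4848·0.39·0.84 + 0.726944·0.39·0.16
        = 0.040992 + 0.050010 + 0.158820 + 0.045361 = 0.295183
Keeping only the strong preparation-present terms gives 0.095371, so
  P(strong preparation | high score) = 0.095371 / 0.295183 ≈ 0.323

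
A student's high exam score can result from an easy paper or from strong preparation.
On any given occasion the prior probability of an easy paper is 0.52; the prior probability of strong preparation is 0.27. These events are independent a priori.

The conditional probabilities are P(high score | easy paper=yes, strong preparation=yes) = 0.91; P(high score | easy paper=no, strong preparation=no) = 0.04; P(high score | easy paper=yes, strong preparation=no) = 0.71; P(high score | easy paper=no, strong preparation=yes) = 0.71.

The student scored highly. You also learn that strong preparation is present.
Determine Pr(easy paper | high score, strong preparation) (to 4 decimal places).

P(high score | strong preparation) = 0.71·0.48 + 0.91·0.52 = 0.340800 + 0.473200 = 0.814000
Of this, 0.473200 comes from 0.91·0.52 (the easy paper=true cases).
Hence the posterior is 0.473200/0.814000 ≈ 0.5813.

Pr(easy paper | high score, strong preparation) ≈ 0.5813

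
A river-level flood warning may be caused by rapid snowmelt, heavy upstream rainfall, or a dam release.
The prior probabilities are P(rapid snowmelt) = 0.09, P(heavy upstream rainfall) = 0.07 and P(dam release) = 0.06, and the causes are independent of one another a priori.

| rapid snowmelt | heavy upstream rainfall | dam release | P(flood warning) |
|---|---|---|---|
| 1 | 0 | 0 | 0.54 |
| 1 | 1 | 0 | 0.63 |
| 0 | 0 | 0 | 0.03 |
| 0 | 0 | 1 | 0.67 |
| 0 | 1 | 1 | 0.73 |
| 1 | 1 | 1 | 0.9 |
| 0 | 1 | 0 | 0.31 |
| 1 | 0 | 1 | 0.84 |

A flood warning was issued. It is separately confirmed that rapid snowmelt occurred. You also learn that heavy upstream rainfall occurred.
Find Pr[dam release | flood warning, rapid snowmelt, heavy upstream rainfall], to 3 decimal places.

Pr[dam release | flood warning, rapid snowmelt, heavy upstream rainfall] ≈ 0.084

P(flood warning | rapid snowmelt, heavy upstream rainfall) = 0.63*0.94 + 0.9*0.06 = 0.592200 + 0.054000 = 0.646200
The dam release-present share is 0.9*0.06 = 0.054000.
P(dam release | flood warning, rapid snowmelt, heavy upstream rainfall) = 0.054000 / 0.646200 ≈ 0.084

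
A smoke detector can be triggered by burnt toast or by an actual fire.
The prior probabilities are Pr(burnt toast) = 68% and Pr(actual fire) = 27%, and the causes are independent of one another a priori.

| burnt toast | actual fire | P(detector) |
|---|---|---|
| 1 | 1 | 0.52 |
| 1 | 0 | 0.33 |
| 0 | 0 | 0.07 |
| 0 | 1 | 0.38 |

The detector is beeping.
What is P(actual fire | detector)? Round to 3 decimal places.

Numerator (weight on configurations with actual fire): 0.032832 + 0.095472 = 0.128304
The normalizing constant is 0.07×0.32×0.73 + 0.38×0.32×0.27 + 0.33×0.68×0.73 + 0.52×0.68×0.27 = 0.308468
Posterior = 0.128304 / 0.308468 ≈ 0.416

P(actual fire | detector) ≈ 0.416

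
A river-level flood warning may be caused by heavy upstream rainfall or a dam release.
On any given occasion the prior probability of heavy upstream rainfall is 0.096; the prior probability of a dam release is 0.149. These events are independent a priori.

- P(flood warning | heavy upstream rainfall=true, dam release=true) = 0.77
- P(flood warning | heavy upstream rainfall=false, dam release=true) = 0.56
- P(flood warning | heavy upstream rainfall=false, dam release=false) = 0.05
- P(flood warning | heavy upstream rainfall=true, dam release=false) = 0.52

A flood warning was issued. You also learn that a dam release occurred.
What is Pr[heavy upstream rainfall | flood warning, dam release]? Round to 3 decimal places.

P(flood warning | dam release) = 0.56*0.904 + 0.77*0.096 = 0.506240 + 0.073920 = 0.580160
The heavy upstream rainfall-present share is 0.77*0.096 = 0.073920.
So P(heavy upstream rainfall | flood warning, dam release) = 0.073920/0.580160 ≈ 0.127.

Pr[heavy upstream rainfall | flood warning, dam release] ≈ 0.127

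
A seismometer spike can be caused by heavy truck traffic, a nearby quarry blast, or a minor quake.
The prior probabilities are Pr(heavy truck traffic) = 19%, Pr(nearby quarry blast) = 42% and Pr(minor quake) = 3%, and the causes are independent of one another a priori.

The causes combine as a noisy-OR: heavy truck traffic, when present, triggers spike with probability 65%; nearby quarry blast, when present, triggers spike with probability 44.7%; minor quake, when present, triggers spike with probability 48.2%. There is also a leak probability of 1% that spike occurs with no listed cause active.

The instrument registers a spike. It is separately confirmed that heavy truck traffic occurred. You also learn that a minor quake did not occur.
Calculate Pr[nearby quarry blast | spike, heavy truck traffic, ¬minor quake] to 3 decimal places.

Pr[nearby quarry blast | spike, heavy truck traffic, ¬minor quake] ≈ 0.473

Under noisy-OR, P(spike | causes) = 1 − (1−0.01)·∏(1−qᵢ) over the active causes.
P(spike | heavy truck traffic, ¬minor quake) = 0.6535*0.58 + 0.808385*0.42 = 0.379030 + 0.339522 = 0.718552
The nearby quarry blast-present share is 0.808385*0.42 = 0.339522.
P(nearby quarry blast | spike, heavy truck traffic, ¬minor quake) = 0.339522 / 0.718552 ≈ 0.473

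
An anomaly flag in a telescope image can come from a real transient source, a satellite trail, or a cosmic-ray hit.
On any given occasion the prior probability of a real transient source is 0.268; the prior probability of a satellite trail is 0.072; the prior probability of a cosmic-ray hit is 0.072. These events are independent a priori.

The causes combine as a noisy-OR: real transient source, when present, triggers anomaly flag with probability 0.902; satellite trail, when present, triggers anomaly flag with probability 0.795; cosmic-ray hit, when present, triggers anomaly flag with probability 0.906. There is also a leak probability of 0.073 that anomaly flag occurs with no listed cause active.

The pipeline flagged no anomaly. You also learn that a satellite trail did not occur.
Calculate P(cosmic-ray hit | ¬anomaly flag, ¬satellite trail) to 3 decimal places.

Under noisy-OR, P(anomaly flag | causes) = 1 − (1−0.073)·∏(1−qᵢ) over the active causes.
Weight on cosmic-ray hit=true, given the evidence: 0.004593 + 0.000165 = 0.004758
The normalizing constant is 0.927*0.732*0.928 + 0.087138*0.732*0.072 + 0.090846*0.268*0.928 + 0.00854*0.268*0.072 = 0.657059
Posterior = 0.004758 / 0.657059 ≈ 0.007

P(cosmic-ray hit | ¬anomaly flag, ¬satellite trail) ≈ 0.007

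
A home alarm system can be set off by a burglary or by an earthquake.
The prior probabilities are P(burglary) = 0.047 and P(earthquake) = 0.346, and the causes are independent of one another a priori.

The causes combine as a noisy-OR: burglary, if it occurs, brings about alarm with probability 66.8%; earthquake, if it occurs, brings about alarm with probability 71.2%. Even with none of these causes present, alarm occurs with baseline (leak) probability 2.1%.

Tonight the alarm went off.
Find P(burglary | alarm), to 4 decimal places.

Under noisy-OR, P(alarm | causes) = 1 − (1−0.021)·∏(1−qᵢ) over the active causes.
P(alarm) = 0.021·0.953·0.654 + 0.718048·0.953·0.346 + 0.674972·0.047·0.654 + 0.906392·0.047·0.346 = 0.013089 + 0.236768 + 0.020747 + 0.014740 = 0.285344
The burglary-present share is 0.020747 + 0.014740 = 0.035487.
P(burglary | alarm) = 0.035487 / 0.285344 ≈ 0.1244

P(burglary | alarm) ≈ 0.1244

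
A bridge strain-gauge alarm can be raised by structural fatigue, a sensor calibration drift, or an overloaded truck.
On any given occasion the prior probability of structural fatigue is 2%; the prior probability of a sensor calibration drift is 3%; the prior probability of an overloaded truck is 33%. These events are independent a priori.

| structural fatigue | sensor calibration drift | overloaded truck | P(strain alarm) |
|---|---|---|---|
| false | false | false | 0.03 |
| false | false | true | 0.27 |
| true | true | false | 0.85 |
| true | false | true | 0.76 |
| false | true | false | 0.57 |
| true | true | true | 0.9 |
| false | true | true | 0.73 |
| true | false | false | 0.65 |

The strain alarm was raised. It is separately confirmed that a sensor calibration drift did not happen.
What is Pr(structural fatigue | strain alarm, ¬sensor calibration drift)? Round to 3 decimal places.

Pr(structural fatigue | strain alarm, ¬sensor calibration drift) ≈ 0.114

Enumerate the 4 (structural fatigue, overloaded truck) configurations and weight by the priors:
  P(strain alarm | ¬sensor calibration drift) = 0.03×0.98×0.67 + 0.27×0.98×0.33 + 0.65×0.02×0.67 + 0.76×0.02×0.33
        = 0.019698 + 0.087318 + 0.008710 + 0.005016 = 0.120742
The terms with structural fatigue present sum to 0.013726, so
  P(structural fatigue | strain alarm, ¬sensor calibration drift) = 0.013726 / 0.120742 ≈ 0.114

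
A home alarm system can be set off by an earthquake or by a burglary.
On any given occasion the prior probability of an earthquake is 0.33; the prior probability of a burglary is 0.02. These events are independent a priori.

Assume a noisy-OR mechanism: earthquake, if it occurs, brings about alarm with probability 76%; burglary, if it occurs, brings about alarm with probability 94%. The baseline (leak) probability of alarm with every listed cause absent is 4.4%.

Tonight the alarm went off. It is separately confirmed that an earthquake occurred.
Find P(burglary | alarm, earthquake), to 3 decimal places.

P(burglary | alarm, earthquake) ≈ 0.025

Under noisy-OR, P(alarm | causes) = 1 − (1−0.044)·∏(1−qᵢ) over the active causes.
P(alarm | earthquake) = 0.77056*0.98 + 0.986234*0.02 = 0.755149 + 0.019725 = 0.774874
Of this, 0.019725 comes from 0.986234*0.02 (the burglary=true cases).
Hence the posterior is 0.019725/0.774874 ≈ 0.025.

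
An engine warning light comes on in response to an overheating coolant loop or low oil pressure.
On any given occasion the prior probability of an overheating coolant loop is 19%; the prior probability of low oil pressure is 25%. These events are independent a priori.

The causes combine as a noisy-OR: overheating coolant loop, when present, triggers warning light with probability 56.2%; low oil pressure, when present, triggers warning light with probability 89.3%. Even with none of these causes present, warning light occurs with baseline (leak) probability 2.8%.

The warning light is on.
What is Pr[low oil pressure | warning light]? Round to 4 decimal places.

Pr[low oil pressure | warning light] ≈ 0.6964

Under noisy-OR, P(warning light | causes) = 1 − (1−0.028)·∏(1−qᵢ) over the active causes.
Weight on low oil pressure=true, given the evidence: 0.181439 + 0.045336 = 0.226775
Denominator P(warning light): 0.028·0.81·0.75 + 0.895996·0.81·0.25 + 0.574264·0.19·0.75 + 0.954446·0.19·0.25 = 0.325618
P(low oil pressure | warning light) = 0.226775/0.325618 ≈ 0.6964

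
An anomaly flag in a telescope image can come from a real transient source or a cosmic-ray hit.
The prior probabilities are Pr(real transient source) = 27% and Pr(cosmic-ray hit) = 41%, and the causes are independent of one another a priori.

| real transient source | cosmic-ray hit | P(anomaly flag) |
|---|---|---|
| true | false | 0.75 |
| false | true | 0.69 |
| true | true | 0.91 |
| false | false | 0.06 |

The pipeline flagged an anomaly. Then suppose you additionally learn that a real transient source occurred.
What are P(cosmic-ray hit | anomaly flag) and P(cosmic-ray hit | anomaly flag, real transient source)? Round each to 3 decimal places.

For the numerator, keep only cosmic-ray hit=true terms: 0.206517 + 0.100737 = 0.307254
Denominator P(anomaly flag): 0.06·0.73·0.59 + 0.69·0.73·0.41 + 0.75·0.27·0.59 + 0.91·0.27·0.41 = 0.452571
P(cosmic-ray hit | anomaly flag) = 0.307254/0.452571 ≈ 0.679

Now condition on the additional information:
P(anomaly flag | real transient source) = 0.75·0.59 + 0.91·0.41 = 0.442500 + 0.373100 = 0.815600
Restricting to configurations with cosmic-ray hit present: 0.91·0.41 = 0.373100.
P(cosmic-ray hit | anomaly flag, real transient source) = 0.373100 / 0.815600 ≈ 0.457
This is intercausal reasoning (explaining away): once real transient source accounts for the anomaly flag, cosmic-ray hit becomes less likely.

P(cosmic-ray hit | anomaly flag) ≈ 0.679; P(cosmic-ray hit | anomaly flag, real transient source) ≈ 0.457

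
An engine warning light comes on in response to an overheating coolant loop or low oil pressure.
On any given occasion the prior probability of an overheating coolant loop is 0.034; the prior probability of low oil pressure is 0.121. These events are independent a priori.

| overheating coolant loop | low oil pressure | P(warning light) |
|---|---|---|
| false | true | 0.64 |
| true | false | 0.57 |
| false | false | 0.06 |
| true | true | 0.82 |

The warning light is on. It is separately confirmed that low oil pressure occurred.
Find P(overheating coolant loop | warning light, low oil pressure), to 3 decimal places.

P(overheating coolant loop | warning light, low oil pressure) ≈ 0.043

P(warning light | low oil pressure) = 0.64*0.966 + 0.82*0.034 = 0.618240 + 0.027880 = 0.646120
Restricting to configurations with overheating coolant loop present: 0.82*0.034 = 0.027880.
Hence the posterior is 0.027880/0.646120 ≈ 0.043.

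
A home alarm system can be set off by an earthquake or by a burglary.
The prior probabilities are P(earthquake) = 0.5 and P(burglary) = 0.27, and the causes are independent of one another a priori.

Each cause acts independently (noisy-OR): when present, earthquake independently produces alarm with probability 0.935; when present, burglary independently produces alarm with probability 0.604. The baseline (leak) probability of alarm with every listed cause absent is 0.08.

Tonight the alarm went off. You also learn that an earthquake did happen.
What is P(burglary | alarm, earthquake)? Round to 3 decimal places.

Under noisy-OR, P(alarm | causes) = 1 − (1−0.08)·∏(1−qᵢ) over the active causes.
Numerator (weight on configurations with burglary): 0.976319·0.27 = 0.263606
Denominator P(alarm | earthquake): 0.9402·0.73 + 0.976319·0.27 = 0.949952
Posterior = 0.263606 / 0.949952 ≈ 0.277

P(burglary | alarm, earthquake) ≈ 0.277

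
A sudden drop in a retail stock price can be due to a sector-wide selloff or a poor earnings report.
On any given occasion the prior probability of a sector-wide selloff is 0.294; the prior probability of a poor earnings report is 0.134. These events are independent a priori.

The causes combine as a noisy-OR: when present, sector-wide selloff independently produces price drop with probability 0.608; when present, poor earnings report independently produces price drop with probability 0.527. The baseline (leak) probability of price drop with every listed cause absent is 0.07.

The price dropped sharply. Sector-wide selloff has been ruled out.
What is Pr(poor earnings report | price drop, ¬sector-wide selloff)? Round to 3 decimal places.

Pr(poor earnings report | price drop, ¬sector-wide selloff) ≈ 0.553

Under noisy-OR, P(price drop | causes) = 1 − (1−0.07)·∏(1−qᵢ) over the active causes.
Numerator (weight on configurations with poor earnings report): 0.56011·0.134 = 0.075055
The normalizing constant is 0.07·0.866 + 0.56011·0.134 = 0.135675
Posterior = 0.075055 / 0.135675 ≈ 0.553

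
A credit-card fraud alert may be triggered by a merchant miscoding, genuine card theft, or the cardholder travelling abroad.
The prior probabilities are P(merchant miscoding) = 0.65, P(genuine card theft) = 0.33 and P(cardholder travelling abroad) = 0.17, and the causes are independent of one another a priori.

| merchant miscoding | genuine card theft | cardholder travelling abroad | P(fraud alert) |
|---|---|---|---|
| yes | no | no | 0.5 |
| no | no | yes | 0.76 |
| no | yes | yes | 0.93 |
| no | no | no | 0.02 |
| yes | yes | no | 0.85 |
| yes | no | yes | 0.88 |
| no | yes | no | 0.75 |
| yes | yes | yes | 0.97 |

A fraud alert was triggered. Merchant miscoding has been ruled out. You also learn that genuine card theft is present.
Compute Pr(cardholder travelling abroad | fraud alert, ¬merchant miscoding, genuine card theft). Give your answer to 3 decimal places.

For the numerator, keep only cardholder travelling abroad=true terms: 0.93*0.17 = 0.158100
Denominator P(fraud alert | ¬merchant miscoding, genuine card theft): 0.75*0.83 + 0.93*0.17 = 0.780600
P(cardholder travelling abroad | fraud alert, ¬merchant miscoding, genuine card theft) = 0.158100/0.780600 ≈ 0.203

Pr(cardholder travelling abroad | fraud alert, ¬merchant miscoding, genuine card theft) ≈ 0.203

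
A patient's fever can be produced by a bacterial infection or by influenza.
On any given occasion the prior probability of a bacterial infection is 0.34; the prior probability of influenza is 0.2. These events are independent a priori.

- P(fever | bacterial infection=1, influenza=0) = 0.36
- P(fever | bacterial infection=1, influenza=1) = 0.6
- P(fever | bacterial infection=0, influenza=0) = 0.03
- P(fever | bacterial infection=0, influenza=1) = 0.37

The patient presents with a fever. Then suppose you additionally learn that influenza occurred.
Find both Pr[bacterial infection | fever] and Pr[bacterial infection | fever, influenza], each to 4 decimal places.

By total probability over the 4 (bacterial infection, influenza) configurations:
  P(fever) = 0.03*0.66*0.8 + 0.37*0.66*0.2 + 0.36*0.34*0.8 + 0.6*0.34*0.2
        = 0.015840 + 0.048840 + 0.097920 + 0.040800 = 0.203400
Configurations with bacterial infection contribute 0.138720, so
  P(bacterial infection | fever) = 0.138720 / 0.203400 ≈ 0.6820

With the extra evidence:
Numerator (weight on configurations with bacterial infection): 0.6*0.34 = 0.204000
The normalizing constant is 0.37*0.66 + 0.6*0.34 = 0.448200
Posterior = 0.204000 / 0.448200 ≈ 0.4552
Conditioning on influenza lowers the posterior on bacterial infection: the classic explaining-away effect in a common-effect structure.

Pr[bacterial infection | fever] ≈ 0.6820; Pr[bacterial infection | fever, influenza] ≈ 0.4552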